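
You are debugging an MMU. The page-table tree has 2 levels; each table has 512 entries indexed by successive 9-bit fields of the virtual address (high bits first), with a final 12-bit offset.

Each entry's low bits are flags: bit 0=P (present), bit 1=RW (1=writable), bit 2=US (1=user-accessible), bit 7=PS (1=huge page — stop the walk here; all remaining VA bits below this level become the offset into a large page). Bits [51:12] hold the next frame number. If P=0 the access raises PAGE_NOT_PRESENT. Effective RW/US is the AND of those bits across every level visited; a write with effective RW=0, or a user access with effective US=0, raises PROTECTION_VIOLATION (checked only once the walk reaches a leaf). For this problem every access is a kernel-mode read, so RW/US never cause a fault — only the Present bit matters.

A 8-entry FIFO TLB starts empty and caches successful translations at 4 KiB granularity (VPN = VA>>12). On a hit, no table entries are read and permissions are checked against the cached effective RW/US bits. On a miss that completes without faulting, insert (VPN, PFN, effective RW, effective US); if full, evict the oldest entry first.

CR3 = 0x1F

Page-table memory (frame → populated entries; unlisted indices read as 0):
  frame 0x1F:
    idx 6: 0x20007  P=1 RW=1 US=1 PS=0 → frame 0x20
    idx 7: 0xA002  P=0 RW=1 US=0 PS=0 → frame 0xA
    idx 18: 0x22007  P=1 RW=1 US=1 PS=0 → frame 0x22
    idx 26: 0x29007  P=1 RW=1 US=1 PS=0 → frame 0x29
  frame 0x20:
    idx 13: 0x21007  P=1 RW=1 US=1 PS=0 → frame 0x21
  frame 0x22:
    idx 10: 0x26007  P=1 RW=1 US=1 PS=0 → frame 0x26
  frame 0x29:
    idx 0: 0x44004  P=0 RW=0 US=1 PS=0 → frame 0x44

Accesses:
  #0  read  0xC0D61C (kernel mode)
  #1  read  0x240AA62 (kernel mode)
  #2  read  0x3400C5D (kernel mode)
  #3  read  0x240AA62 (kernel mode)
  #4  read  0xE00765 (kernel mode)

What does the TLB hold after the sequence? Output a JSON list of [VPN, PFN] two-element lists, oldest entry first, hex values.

Walk each access:
#0 VA=0xC0D61C (r,kernel):
  L0 @0x1F[6] → 0x20007  P=1,RW=1,US=1,PS=0
  L1 @0x20[13] → 0x21007  P=1,RW=1,US=1,PS=0
  ✓ 0x2161C  — 2 lookups
#1 VA=0x240AA62 (r,kernel):
  L0 @0x1F[18] → 0x22007  P=1,RW=1,US=1,PS=0
  L1 @0x22[10] → 0x26007  P=1,RW=1,US=1,PS=0
  ✓ 0x26A62  — 2 lookups
#2 VA=0x3400C5D (r,kernel):
  L0 @0x1F[26] → 0x29007  P=1,RW=1,US=1,PS=0
  L1 @0x29[0] → 0x44004  P=0,RW=0,US=1,PS=0
  ⇒ fault: PAGE_NOT_PRESENT  — 2 lookups
#3 VA=0x240AA62 (r,kernel):
  TLB hit vpn=0x240A → PA=0x26A62
#4 VA=0xE00765 (r,kernel):
  L0 @0x1F[7] → 0xA002  P=0,RW=1,US=0,PS=0
  ⇒ fault: PAGE_NOT_PRESENT  — 1 lookups

TLB: [["0xC0D", "0x21"], ["0x240A", "0x26"]]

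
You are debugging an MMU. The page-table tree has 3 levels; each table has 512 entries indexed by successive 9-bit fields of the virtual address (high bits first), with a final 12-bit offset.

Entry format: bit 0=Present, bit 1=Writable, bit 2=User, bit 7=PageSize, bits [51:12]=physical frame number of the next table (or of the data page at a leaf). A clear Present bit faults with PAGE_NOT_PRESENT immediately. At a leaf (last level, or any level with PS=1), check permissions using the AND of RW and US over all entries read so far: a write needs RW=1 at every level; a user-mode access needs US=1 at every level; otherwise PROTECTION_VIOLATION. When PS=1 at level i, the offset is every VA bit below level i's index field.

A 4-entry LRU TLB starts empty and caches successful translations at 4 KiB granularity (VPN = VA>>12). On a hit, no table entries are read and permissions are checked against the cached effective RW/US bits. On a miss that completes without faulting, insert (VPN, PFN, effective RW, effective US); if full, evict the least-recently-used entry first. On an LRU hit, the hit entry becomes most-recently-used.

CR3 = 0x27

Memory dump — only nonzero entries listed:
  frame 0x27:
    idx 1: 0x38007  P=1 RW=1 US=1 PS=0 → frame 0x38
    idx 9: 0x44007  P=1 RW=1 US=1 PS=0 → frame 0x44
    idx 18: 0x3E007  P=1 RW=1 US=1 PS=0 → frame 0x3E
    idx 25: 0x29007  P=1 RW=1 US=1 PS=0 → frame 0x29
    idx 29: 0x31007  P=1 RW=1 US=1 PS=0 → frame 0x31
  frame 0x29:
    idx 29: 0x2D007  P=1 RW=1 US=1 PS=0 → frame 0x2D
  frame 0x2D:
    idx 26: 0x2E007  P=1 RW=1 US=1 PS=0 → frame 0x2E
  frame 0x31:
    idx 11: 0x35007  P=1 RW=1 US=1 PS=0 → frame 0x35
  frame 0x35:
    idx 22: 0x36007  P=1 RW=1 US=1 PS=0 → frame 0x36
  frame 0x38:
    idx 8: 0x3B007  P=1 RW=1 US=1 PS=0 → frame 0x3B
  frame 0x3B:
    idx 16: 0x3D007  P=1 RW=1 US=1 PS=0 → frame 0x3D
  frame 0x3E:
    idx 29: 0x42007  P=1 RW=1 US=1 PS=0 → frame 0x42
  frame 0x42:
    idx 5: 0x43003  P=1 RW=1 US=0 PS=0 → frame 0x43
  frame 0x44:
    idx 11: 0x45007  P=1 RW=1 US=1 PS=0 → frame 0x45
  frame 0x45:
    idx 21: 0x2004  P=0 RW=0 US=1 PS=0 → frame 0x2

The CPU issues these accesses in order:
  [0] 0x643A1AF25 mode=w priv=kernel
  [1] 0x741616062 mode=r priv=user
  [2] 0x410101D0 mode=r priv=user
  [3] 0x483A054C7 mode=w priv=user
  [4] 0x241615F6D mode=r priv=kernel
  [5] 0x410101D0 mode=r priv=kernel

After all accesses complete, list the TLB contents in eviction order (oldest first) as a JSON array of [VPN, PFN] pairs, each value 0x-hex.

Per-access translation:
#0 VA=0x643A1AF25 (w,kernel):
  L0 @0x27[25] → 0x29007  P=1,RW=1,US=1,PS=0
  L1 @0x29[29] → 0x2D007  P=1,RW=1,US=1,PS=0
  L2 @0x2D[26] → 0x2E007  P=1,RW=1,US=1,PS=0
  → PA=0x2EF25  (3 entries read)
#1 VA=0x741616062 (r,user):
  L0 @0x27[29] → 0x31007  P=1,RW=1,US=1,PS=0
  L1 @0x31[11] → 0x35007  P=1,RW=1,US=1,PS=0
  L2 @0x35[22] → 0x36007  P=1,RW=1,US=1,PS=0
  → PA=0x36062  (3 entries read)
#2 VA=0x410101D0 (r,user):
  L0 @0x27[1] → 0x38007  P=1,RW=1,US=1,PS=0
  L1 @0x38[8] → 0x3B007  P=1,RW=1,US=1,PS=0
  L2 @0x3B[16] → 0x3D007  P=1,RW=1,US=1,PS=0
  → PA=0x3D1D0  (3 entries read)
#3 VA=0x483A054C7 (w,user):
  L0 @0x27[18] → 0x3E007  P=1,RW=1,US=1,PS=0
  L1 @0x3E[29] → 0x42007  P=1,RW=1,US=1,PS=0
  L2 @0x42[5] → 0x43003  P=1,RW=1,US=0,PS=0
  → PROTECTION_VIOLATION  (3 entries read)
#4 VA=0x241615F6D (r,kernel):
  L0 @0x27[9] → 0x44007  P=1,RW=1,US=1,PS=0
  L1 @0x44[11] → 0x45007  P=1,RW=1,US=1,PS=0
  L2 @0x45[21] → 0x2004  P=0,RW=0,US=1,PS=0
  → PAGE_NOT_PRESENT  (3 entries read)
#5 VA=0x410101D0 (r,kernel):
  TLB hit vpn=0x41010 → PA=0x3D1D0

TLB: [["0x643A1A", "0x2E"], ["0x741616", "0x36"], ["0x41010", "0x3D"]]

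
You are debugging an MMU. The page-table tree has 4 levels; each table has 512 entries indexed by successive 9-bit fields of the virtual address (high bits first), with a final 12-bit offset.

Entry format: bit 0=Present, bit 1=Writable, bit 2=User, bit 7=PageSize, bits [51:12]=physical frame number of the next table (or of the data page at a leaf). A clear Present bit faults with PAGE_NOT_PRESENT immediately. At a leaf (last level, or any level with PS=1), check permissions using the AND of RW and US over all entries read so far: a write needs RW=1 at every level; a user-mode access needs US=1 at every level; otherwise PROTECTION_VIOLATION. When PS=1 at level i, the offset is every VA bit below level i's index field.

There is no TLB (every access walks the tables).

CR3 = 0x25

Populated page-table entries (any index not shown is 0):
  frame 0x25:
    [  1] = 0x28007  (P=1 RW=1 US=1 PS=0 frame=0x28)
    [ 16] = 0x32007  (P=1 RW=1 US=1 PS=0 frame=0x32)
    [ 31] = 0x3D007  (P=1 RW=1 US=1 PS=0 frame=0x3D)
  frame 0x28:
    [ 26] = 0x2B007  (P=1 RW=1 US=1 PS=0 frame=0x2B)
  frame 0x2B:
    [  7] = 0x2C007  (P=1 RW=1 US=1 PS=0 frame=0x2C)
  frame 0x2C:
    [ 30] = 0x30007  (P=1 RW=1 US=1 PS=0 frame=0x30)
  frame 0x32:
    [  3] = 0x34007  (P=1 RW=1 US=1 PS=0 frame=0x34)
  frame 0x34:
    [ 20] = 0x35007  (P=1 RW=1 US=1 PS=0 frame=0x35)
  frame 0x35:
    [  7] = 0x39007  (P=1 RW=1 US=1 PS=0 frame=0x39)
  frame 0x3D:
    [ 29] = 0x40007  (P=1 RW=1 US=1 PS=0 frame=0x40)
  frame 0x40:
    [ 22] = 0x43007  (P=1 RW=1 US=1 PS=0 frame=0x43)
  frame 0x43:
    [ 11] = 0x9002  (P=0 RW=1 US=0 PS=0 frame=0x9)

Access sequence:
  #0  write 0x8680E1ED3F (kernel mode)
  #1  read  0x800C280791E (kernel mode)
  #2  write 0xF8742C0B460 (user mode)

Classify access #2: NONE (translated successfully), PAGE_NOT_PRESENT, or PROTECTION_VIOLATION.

Trace:
#0 VA=0x8680E1ED3F (w,kernel):
  L0: frame=0x25 idx=1 entry=0x28007 [P=1 RW=1 US=1 PS=0]
  L1: frame=0x28 idx=26 entry=0x2B007 [P=1 RW=1 US=1 PS=0]
  L2: frame=0x2B idx=7 entry=0x2C007 [P=1 RW=1 US=1 PS=0]
  L3: frame=0x2C idx=30 entry=0x30007 [P=1 RW=1 US=1 PS=0]
  → PA=0x30D3F  (4 entries read)
#1 VA=0x800C280791E (r,kernel):
  L0: frame=0x25 idx=16 entry=0x32007 [P=1 RW=1 US=1 PS=0]
  L1: frame=0x32 idx=3 entry=0x34007 [P=1 RW=1 US=1 PS=0]
  L2: frame=0x34 idx=20 entry=0x35007 [P=1 RW=1 US=1 PS=0]
  L3: frame=0x35 idx=7 entry=0x39007 [P=1 RW=1 US=1 PS=0]
  → PA=0x3991E  (4 entries read)
#2 VA=0xF8742C0B460 (w,user):
  L0: frame=0x25 idx=31 entry=0x3D007 [P=1 RW=1 US=1 PS=0]
  L1: frame=0x3D idx=29 entry=0x40007 [P=1 RW=1 US=1 PS=0]
  L2: frame=0x40 idx=22 entry=0x43007 [P=1 RW=1 US=1 PS=0]
  L3: frame=0x43 idx=11 entry=0x9002 [P=0 RW=1 US=0 PS=0]
  ✗ PAGE_NOT_PRESENT  [4 reads]

Access #2 fault: PAGE_NOT_PRESENT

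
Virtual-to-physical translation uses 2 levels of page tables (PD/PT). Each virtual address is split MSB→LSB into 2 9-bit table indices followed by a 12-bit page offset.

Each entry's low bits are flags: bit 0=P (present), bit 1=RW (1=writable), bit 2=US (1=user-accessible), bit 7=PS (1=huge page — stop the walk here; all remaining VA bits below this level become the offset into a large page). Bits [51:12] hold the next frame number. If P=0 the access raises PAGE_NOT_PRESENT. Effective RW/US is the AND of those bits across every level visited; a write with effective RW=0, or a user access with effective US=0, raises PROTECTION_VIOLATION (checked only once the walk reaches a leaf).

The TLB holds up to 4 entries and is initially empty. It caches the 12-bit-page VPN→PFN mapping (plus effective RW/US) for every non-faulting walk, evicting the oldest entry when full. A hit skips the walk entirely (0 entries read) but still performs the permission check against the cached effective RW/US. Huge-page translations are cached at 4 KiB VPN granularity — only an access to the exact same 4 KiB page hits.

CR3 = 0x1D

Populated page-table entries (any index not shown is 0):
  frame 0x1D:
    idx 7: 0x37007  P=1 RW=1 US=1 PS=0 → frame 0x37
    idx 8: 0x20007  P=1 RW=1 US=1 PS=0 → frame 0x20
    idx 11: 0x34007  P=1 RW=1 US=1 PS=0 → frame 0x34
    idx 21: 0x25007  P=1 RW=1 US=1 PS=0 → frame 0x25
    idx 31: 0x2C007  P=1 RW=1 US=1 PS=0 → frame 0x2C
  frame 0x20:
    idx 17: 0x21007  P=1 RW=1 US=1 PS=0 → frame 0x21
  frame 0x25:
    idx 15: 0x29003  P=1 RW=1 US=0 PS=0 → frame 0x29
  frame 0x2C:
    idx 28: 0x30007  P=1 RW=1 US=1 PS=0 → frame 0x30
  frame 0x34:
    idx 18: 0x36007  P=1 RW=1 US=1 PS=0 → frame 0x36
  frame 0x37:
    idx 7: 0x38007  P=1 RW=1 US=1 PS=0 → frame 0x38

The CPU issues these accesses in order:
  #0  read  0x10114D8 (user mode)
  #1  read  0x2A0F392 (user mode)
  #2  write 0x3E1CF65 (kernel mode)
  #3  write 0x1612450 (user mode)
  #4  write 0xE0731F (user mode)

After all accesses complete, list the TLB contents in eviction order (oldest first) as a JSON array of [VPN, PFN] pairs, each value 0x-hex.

Walk each access:
#0 VA=0x10114D8 (r,user):
  L0: frame=0x1D idx=8 entry=0x20007 [P=1 RW=1 US=1 PS=0]
  L1: frame=0x20 idx=17 entry=0x21007 [P=1 RW=1 US=1 PS=0]
  ✓ 0x214D8  — 2 lookups
#1 VA=0x2A0F392 (r,user):
  L0: frame=0x1D idx=21 entry=0x25007 [P=1 RW=1 US=1 PS=0]
  L1: frame=0x25 idx=15 entry=0x29003 [P=1 RW=1 US=0 PS=0]
  → PROTECTION_VIOLATION  (2 entries read)
#2 VA=0x3E1CF65 (w,kernel):
  L0: frame=0x1D idx=31 entry=0x2C007 [P=1 RW=1 US=1 PS=0]
  L1: frame=0x2C idx=28 entry=0x30007 [P=1 RW=1 US=1 PS=0]
  ✓ 0x30F65  — 2 lookups
#3 VA=0x1612450 (w,user):
  L0: frame=0x1D idx=11 entry=0x34007 [P=1 RW=1 US=1 PS=0]
  L1: frame=0x34 idx=18 entry=0x36007 [P=1 RW=1 US=1 PS=0]
  ✓ 0x36450  — 2 lookups
#4 VA=0xE0731F (w,user):
  L0: frame=0x1D idx=7 entry=0x37007 [P=1 RW=1 US=1 PS=0]
  L1: frame=0x37 idx=7 entry=0x38007 [P=1 RW=1 US=1 PS=0]
  ✓ 0x3831F  — 2 lookups

TLB: [["0x1011", "0x21"], ["0x3E1C", "0x30"], ["0x1612", "0x36"], ["0xE07", "0x38"]]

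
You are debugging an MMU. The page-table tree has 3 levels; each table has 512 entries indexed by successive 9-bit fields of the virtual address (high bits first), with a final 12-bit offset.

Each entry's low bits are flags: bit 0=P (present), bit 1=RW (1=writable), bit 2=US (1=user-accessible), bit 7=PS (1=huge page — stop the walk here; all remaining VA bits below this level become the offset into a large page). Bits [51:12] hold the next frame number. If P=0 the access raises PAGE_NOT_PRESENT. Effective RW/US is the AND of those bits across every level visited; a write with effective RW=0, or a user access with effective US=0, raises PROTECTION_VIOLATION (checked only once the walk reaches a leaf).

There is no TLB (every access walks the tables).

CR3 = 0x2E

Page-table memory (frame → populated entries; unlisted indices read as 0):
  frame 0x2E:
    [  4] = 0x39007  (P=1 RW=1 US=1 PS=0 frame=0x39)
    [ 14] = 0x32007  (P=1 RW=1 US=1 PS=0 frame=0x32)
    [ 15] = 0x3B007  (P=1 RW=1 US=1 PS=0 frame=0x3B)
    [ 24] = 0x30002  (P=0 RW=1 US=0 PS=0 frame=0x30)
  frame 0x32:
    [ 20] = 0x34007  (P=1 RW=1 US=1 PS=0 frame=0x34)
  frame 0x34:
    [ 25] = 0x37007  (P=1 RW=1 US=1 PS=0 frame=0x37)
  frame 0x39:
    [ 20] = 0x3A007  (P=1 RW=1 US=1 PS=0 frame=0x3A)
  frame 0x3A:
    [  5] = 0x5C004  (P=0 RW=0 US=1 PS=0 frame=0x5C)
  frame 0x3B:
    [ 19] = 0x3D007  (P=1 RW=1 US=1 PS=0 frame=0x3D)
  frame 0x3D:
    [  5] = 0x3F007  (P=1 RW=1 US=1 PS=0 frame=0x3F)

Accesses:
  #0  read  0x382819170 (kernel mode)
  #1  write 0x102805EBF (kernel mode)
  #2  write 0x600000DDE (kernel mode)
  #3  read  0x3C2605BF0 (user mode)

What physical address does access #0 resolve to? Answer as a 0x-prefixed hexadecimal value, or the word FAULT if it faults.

Trace:
#0 VA=0x382819170 (r,kernel):
  L0: frame=0x2E idx=14 entry=0x32007 [P=1 RW=1 US=1 PS=0]
  L1: frame=0x32 idx=20 entry=0x34007 [P=1 RW=1 US=1 PS=0]
  L2: frame=0x34 idx=25 entry=0x37007 [P=1 RW=1 US=1 PS=0]
  ⇒ phys 0x37170  [3 reads]
#1 VA=0x102805EBF (w,kernel):
  L0: frame=0x2E idx=4 entry=0x39007 [P=1 RW=1 US=1 PS=0]
  L1: frame=0x39 idx=20 entry=0x3A007 [P=1 RW=1 US=1 PS=0]
  L2: frame=0x3A idx=5 entry=0x5C004 [P=0 RW=0 US=1 PS=0]
  → PAGE_NOT_PRESENT  (3 entries read)
#2 VA=0x600000DDE (w,kernel):
  L0: frame=0x2E idx=24 entry=0x30002 [P=0 RW=1 US=0 PS=0]
  → PAGE_NOT_PRESENT  (1 entries read)
#3 VA=0x3C2605BF0 (r,user):
  L0: frame=0x2E idx=15 entry=0x3B007 [P=1 RW=1 US=1 PS=0]
  L1: frame=0x3B idx=19 entry=0x3D007 [P=1 RW=1 US=1 PS=0]
  L2: frame=0x3D idx=5 entry=0x3F007 [P=1 RW=1 US=1 PS=0]
  ⇒ phys 0x3FBF0  [3 reads]

Access #0 PA: 0x37170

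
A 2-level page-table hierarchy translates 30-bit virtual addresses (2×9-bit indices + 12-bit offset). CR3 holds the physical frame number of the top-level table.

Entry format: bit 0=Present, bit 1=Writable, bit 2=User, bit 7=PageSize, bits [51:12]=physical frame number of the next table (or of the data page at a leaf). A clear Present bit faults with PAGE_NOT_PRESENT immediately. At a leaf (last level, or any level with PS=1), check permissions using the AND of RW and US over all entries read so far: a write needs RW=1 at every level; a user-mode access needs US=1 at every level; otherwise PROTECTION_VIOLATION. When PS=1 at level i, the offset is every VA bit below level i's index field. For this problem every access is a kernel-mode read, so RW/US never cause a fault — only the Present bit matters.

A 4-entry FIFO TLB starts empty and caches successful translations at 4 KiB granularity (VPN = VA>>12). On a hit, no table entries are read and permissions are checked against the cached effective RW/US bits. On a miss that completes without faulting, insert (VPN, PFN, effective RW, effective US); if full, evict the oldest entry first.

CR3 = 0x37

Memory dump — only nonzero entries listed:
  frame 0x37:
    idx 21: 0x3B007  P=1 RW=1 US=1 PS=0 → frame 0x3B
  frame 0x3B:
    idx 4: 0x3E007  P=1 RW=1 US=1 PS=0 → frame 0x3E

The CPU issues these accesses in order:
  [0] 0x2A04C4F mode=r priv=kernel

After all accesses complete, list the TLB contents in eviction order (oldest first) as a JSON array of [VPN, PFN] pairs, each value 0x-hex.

Per-access translation:
#0 VA=0x2A04C4F (r,kernel):
  lvl0: tbl 0x37, slot 21 ⇒ 0x3B007 (P1/RW1/US1/PS0)
  lvl1: tbl 0x3B, slot 4 ⇒ 0x3E007 (P1/RW1/US1/PS0)
  ⇒ phys 0x3EC4F  [2 reads]

TLB: [["0x2A04", "0x3E"]]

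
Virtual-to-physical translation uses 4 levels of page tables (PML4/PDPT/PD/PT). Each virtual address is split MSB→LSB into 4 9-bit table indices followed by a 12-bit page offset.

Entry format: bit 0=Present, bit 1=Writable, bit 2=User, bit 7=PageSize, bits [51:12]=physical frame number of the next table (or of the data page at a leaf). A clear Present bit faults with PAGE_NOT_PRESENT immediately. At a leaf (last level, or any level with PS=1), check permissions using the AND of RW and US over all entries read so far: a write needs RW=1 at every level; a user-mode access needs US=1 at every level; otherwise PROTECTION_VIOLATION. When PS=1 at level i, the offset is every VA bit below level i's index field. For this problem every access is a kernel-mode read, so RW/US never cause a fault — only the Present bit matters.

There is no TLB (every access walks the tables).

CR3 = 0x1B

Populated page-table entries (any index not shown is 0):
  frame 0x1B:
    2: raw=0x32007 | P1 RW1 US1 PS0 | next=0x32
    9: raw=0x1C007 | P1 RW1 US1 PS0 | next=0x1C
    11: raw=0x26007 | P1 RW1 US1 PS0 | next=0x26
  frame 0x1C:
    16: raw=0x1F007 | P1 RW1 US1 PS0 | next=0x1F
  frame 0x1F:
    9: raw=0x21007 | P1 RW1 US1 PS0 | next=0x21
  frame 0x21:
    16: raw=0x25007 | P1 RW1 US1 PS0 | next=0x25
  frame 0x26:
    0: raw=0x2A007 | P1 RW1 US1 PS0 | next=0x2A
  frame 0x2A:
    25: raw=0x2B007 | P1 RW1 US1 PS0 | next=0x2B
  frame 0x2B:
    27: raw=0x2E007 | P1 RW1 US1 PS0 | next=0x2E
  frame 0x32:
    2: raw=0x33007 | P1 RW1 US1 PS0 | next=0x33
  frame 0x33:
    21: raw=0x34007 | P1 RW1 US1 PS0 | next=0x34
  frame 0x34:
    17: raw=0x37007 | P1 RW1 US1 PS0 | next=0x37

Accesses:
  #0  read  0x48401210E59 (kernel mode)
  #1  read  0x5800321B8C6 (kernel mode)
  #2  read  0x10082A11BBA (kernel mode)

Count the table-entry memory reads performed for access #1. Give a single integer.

Trace:
#0 VA=0x48401210E59 (r,kernel):
  L0 @0x1B[9] → 0x1C007  P=1,RW=1,US=1,PS=0
  L1 @0x1C[16] → 0x1F007  P=1,RW=1,US=1,PS=0
  L2 @0x1F[9] → 0x21007  P=1,RW=1,US=1,PS=0
  L3 @0x21[16] → 0x25007  P=1,RW=1,US=1,PS=0
  ⇒ phys 0x25E59  [4 reads]
#1 VA=0x5800321B8C6 (r,kernel):
  L0 @0x1B[11] → 0x26007  P=1,RW=1,US=1,PS=0
  L1 @0x26[0] → 0x2A007  P=1,RW=1,US=1,PS=0
  L2 @0x2A[25] → 0x2B007  P=1,RW=1,US=1,PS=0
  L3 @0x2B[27] → 0x2E007  P=1,RW=1,US=1,PS=0
  ⇒ phys 0x2E8C6  [4 reads]
#2 VA=0x10082A11BBA (r,kernel):
  L0 @0x1B[2] → 0x32007  P=1,RW=1,US=1,PS=0
  L1 @0x32[2] → 0x33007  P=1,RW=1,US=1,PS=0
  L2 @0x33[21] → 0x34007  P=1,RW=1,US=1,PS=0
  L3 @0x34[17] → 0x37007  P=1,RW=1,US=1,PS=0
  ⇒ phys 0x37BBA  [4 reads]

Entries read for #1: 4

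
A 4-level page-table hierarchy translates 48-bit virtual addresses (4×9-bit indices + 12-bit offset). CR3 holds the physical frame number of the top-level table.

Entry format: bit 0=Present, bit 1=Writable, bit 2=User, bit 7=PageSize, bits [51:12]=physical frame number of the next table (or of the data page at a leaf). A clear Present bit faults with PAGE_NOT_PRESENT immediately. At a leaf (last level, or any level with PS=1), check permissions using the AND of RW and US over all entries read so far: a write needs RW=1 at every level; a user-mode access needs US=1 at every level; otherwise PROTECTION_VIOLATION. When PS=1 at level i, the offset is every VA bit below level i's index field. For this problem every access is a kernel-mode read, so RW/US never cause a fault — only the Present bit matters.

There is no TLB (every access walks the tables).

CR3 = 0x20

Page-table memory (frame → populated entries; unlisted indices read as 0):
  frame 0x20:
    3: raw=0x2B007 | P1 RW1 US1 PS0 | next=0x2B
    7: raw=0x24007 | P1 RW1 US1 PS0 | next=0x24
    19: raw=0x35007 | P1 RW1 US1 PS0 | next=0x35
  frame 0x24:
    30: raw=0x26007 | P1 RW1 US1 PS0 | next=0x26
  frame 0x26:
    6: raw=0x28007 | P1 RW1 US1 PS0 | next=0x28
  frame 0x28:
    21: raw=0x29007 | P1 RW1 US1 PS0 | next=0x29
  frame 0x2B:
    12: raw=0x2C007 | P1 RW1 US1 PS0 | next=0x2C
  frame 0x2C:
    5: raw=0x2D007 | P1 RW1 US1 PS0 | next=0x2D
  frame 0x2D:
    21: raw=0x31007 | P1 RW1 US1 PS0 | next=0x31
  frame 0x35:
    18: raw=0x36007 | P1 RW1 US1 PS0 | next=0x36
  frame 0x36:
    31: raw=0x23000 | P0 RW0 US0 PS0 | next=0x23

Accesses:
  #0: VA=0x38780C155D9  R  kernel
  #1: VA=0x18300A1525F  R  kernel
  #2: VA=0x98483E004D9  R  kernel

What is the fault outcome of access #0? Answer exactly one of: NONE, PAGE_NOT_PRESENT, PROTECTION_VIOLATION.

Per-access translation:
#0 VA=0x38780C155D9 (r,kernel):
  lvl0: tbl 0x20, slot 7 ⇒ 0x24007 (P1/RW1/US1/PS0)
  lvl1: tbl 0x24, slot 30 ⇒ 0x26007 (P1/RW1/US1/PS0)
  lvl2: tbl 0x26, slot 6 ⇒ 0x28007 (P1/RW1/US1/PS0)
  lvl3: tbl 0x28, slot 21 ⇒ 0x29007 (P1/RW1/US1/PS0)
  ⇒ phys 0x295D9  [4 reads]
#1 VA=0x18300A1525F (r,kernel):
  lvl0: tbl 0x20, slot 3 ⇒ 0x2B007 (P1/RW1/US1/PS0)
  lvl1: tbl 0x2B, slot 12 ⇒ 0x2C007 (P1/RW1/US1/PS0)
  lvl2: tbl 0x2C, slot 5 ⇒ 0x2D007 (P1/RW1/US1/PS0)
  lvl3: tbl 0x2D, slot 21 ⇒ 0x31007 (P1/RW1/US1/PS0)
  ⇒ phys 0x3125F  [4 reads]
#2 VA=0x98483E004D9 (r,kernel):
  lvl0: tbl 0x20, slot 19 ⇒ 0x35007 (P1/RW1/US1/PS0)
  lvl1: tbl 0x35, slot 18 ⇒ 0x36007 (P1/RW1/US1/PS0)
  lvl2: tbl 0x36, slot 31 ⇒ 0x23000 (P0/RW0/US0/PS0)
  ✗ PAGE_NOT_PRESENT  [3 reads]

Access #0 fault: NONE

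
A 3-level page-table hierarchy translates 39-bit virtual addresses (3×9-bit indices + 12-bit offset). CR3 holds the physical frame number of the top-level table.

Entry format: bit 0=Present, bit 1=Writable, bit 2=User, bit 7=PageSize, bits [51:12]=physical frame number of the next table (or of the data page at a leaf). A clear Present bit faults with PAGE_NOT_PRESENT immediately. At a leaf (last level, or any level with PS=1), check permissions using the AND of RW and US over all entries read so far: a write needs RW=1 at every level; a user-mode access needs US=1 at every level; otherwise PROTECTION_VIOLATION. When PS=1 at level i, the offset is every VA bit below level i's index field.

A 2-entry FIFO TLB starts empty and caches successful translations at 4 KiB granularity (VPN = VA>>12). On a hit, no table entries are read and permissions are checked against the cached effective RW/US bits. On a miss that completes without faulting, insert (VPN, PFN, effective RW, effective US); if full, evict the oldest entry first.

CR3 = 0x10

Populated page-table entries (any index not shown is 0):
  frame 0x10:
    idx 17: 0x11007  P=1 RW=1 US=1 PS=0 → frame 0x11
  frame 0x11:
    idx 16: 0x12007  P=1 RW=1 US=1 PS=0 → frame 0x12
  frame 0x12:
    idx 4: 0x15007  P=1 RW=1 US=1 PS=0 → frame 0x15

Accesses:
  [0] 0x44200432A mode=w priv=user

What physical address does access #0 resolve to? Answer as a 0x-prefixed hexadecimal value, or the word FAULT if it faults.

Per-access translation:
#0 VA=0x44200432A (w,user):
  L0: frame=0x10 idx=17 entry=0x11007 [P=1 RW=1 US=1 PS=0]
  L1: frame=0x11 idx=16 entry=0x12007 [P=1 RW=1 US=1 PS=0]
  L2: frame=0x12 idx=4 entry=0x15007 [P=1 RW=1 US=1 PS=0]
  → PA=0x1532A  (3 entries read)

Access #0 PA: 0x1532A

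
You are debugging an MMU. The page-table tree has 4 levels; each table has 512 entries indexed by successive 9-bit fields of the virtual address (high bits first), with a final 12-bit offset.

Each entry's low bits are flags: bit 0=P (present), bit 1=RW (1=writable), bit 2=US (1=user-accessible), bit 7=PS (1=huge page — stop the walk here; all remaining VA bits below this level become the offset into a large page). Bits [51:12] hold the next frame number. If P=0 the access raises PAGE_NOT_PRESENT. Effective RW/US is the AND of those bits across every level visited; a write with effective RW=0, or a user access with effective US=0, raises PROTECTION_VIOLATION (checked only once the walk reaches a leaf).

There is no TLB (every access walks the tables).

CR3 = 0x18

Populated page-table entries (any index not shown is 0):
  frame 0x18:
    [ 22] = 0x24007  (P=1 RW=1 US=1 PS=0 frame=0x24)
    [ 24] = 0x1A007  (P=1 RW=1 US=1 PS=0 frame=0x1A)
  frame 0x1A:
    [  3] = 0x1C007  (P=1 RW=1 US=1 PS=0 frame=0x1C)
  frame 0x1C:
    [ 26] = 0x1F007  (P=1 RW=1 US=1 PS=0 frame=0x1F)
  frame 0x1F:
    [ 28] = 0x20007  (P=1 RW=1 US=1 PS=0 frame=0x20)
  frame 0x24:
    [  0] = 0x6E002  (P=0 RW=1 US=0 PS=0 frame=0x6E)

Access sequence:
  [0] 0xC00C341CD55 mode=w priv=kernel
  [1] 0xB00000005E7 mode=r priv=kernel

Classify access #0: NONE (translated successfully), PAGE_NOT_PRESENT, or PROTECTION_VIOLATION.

Trace:
#0 VA=0xC00C341CD55 (w,kernel):
  L0: frame=0x18 idx=24 entry=0x1A007 [P=1 RW=1 US=1 PS=0]
  L1: frame=0x1A idx=3 entry=0x1C007 [P=1 RW=1 US=1 PS=0]
  L2: frame=0x1C idx=26 entry=0x1F007 [P=1 RW=1 US=1 PS=0]
  L3: frame=0x1F idx=28 entry=0x20007 [P=1 RW=1 US=1 PS=0]
  → PA=0x20D55  (4 entries read)
#1 VA=0xB00000005E7 (r,kernel):
  L0: frame=0x18 idx=22 entry=0x24007 [P=1 RW=1 US=1 PS=0]
  L1: frame=0x24 idx=0 entry=0x6E002 [P=0 RW=1 US=0 PS=0]
  ✗ PAGE_NOT_PRESENT  [2 reads]

Access #0 fault: NONE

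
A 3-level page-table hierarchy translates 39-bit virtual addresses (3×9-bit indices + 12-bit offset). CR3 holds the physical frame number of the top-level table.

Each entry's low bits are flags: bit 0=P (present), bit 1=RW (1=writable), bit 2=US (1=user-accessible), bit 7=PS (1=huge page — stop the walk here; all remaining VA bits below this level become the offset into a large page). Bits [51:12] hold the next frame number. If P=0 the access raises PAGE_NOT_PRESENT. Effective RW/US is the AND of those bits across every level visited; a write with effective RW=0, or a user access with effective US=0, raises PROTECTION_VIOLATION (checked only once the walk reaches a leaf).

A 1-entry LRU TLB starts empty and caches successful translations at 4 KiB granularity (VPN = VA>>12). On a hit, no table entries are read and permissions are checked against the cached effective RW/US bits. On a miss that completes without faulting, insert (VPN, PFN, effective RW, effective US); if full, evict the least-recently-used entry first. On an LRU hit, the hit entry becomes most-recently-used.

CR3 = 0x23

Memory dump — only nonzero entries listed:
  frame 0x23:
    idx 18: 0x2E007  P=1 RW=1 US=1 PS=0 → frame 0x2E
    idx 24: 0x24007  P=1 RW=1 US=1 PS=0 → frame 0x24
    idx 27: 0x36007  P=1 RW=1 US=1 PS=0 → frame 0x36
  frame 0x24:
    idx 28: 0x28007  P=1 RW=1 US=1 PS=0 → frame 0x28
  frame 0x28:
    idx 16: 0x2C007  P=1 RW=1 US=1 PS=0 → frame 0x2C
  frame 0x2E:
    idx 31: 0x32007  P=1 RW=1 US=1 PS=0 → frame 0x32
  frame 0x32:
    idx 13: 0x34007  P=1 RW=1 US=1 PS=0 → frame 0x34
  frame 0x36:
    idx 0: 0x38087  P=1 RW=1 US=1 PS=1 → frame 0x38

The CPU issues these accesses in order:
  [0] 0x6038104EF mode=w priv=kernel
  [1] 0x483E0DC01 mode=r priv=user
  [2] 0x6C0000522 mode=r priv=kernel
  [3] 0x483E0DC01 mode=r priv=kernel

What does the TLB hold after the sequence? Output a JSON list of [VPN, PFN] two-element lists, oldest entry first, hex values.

Walk each access:
#0 VA=0x6038104EF (w,kernel):
  lvl0: tbl 0x23, slot 24 ⇒ 0x24007 (P1/RW1/US1/PS0)
  lvl1: tbl 0x24, slot 28 ⇒ 0x28007 (P1/RW1/US1/PS0)
  lvl2: tbl 0x28, slot 16 ⇒ 0x2C007 (P1/RW1/US1/PS0)
  ⇒ phys 0x2C4EF  [3 reads]
#1 VA=0x483E0DC01 (r,user):
  lvl0: tbl 0x23, slot 18 ⇒ 0x2E007 (P1/RW1/US1/PS0)
  lvl1: tbl 0x2E, slot 31 ⇒ 0x32007 (P1/RW1/US1/PS0)
  lvl2: tbl 0x32, slot 13 ⇒ 0x34007 (P1/RW1/US1/PS0)
  ⇒ phys 0x34C01  [3 reads]
#2 VA=0x6C0000522 (r,kernel):
  lvl0: tbl 0x23, slot 27 ⇒ 0x36007 (P1/RW1/US1/PS0)
  lvl1: tbl 0x36, slot 0 ⇒ 0x38087 (P1/RW1/US1/PS1)
  ⇒ phys 0x38522 (huge @L1)  [2 reads]
#3 VA=0x483E0DC01 (r,kernel):
  lvl0: tbl 0x23, slot 18 ⇒ 0x2E007 (P1/RW1/US1/PS0)
  lvl1: tbl 0x2E, slot 31 ⇒ 0x32007 (P1/RW1/US1/PS0)
  lvl2: tbl 0x32, slot 13 ⇒ 0x34007 (P1/RW1/US1/PS0)
  ⇒ phys 0x34C01  [3 reads]

TLB: [["0x483E0D", "0x34"]]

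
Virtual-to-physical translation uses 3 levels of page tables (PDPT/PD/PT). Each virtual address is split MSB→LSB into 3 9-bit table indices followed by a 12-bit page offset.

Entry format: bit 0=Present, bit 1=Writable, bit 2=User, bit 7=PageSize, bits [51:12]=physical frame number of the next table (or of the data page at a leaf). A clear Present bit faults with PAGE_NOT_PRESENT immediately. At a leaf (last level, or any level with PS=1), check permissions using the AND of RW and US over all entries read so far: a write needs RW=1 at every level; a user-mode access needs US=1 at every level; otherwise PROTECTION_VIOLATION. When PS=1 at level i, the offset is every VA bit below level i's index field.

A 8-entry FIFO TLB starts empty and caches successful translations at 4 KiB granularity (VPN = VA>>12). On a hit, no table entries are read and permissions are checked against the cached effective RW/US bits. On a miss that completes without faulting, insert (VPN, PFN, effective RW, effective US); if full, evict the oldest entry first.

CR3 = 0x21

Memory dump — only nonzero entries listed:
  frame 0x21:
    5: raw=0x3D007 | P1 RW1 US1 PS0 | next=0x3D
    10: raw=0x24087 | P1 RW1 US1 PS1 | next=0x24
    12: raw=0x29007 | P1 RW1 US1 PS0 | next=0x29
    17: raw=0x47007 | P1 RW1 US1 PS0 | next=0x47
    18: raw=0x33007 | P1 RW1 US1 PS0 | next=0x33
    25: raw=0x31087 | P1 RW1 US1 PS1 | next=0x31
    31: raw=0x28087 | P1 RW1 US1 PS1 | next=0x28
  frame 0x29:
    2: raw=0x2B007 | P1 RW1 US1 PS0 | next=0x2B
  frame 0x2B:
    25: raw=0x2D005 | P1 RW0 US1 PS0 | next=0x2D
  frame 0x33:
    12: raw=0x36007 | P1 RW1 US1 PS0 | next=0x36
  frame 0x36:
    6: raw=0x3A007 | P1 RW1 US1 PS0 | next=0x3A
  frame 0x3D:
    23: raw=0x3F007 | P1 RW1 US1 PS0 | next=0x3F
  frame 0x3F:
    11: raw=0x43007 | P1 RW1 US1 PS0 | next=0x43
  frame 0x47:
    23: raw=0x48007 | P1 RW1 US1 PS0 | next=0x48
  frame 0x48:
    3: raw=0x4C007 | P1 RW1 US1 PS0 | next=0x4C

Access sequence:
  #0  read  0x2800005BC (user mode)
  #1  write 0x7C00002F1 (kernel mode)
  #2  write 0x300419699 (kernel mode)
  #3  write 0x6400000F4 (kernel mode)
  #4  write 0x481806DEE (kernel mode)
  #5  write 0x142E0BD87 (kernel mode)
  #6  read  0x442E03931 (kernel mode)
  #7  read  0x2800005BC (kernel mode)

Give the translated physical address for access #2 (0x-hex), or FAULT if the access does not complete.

Per-access translation:
#0 VA=0x2800005BC (r,user):
  [0] read 0x21 idx=10: raw=0x24087 flags P=1 W=1 U=1 S=1
  ✓ 0x245BC (huge @L0)  — 1 lookups
#1 VA=0x7C00002F1 (w,kernel):
  [0] read 0x21 idx=31: raw=0x28087 flags P=1 W=1 U=1 S=1
  ✓ 0x282F1 (huge @L0)  — 1 lookups
#2 VA=0x300419699 (w,kernel):
  [0] read 0x21 idx=12: raw=0x29007 flags P=1 W=1 U=1 S=0
  [1] read 0x29 idx=2: raw=0x2B007 flags P=1 W=1 U=1 S=0
  [2] read 0x2B idx=25: raw=0x2D005 flags P=1 W=0 U=1 S=0
  ✗ PROTECTION_VIOLATION  [3 reads]
#3 VA=0x6400000F4 (w,kernel):
  [0] read 0x21 idx=25: raw=0x31087 flags P=1 W=1 U=1 S=1
  ✓ 0x310F4 (huge @L0)  — 1 lookups
#4 VA=0x481806DEE (w,kernel):
  [0] read 0x21 idx=18: raw=0x33007 flags P=1 W=1 U=1 S=0
  [1] read 0x33 idx=12: raw=0x36007 flags P=1 W=1 U=1 S=0
  [2] read 0x36 idx=6: raw=0x3A007 flags P=1 W=1 U=1 S=0
  ✓ 0x3ADEE  — 3 lookups
#5 VA=0x142E0BD87 (w,kernel):
  [0] read 0x21 idx=5: raw=0x3D007 flags P=1 W=1 U=1 S=0
  [1] read 0x3D idx=23: raw=0x3F007 flags P=1 W=1 U=1 S=0
  [2] read 0x3F idx=11: raw=0x43007 flags P=1 W=1 U=1 S=0
  ✓ 0x43D87  — 3 lookups
#6 VA=0x442E03931 (r,kernel):
  [0] read 0x21 idx=17: raw=0x47007 flags P=1 W=1 U=1 S=0
  [1] read 0x47 idx=23: raw=0x48007 flags P=1 W=1 U=1 S=0
  [2] read 0x48 idx=3: raw=0x4C007 flags P=1 W=1 U=1 S=0
  ✓ 0x4C931  — 3 lookups
#7 VA=0x2800005BC (r,kernel):
  TLB hit vpn=0x280000 → PA=0x245BC

Access #2 PA: FAULT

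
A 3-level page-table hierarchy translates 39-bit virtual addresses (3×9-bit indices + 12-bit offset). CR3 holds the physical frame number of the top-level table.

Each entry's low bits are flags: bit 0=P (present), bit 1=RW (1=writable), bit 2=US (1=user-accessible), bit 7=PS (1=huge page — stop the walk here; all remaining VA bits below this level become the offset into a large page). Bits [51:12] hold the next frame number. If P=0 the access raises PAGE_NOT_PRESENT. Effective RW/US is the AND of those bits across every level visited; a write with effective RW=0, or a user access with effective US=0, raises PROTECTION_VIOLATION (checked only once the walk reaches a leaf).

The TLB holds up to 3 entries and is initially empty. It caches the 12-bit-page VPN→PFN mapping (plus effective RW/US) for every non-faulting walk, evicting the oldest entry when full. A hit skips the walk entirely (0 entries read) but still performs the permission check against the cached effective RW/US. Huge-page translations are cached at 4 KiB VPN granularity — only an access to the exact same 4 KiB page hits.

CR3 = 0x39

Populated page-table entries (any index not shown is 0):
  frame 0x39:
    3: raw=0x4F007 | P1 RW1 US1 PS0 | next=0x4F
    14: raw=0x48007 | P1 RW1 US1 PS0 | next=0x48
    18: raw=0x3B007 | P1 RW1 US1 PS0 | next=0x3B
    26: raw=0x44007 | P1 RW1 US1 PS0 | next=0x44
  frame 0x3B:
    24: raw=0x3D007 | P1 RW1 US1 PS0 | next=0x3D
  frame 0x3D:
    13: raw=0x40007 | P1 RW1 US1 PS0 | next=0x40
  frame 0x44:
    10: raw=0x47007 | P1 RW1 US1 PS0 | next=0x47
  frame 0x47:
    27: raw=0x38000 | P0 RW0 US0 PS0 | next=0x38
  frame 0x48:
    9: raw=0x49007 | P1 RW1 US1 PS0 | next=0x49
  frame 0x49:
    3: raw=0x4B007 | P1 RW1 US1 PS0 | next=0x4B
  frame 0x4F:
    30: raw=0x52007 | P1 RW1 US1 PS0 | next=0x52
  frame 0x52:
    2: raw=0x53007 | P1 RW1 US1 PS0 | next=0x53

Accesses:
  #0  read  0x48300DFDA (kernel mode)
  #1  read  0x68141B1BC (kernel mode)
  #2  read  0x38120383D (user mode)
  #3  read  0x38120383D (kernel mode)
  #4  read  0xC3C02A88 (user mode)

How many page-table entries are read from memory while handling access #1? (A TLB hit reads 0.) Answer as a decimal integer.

Walk each access:
#0 VA=0x48300DFDA (r,kernel):
  [0] read 0x39 idx=18: raw=0x3B007 flags P=1 W=1 U=1 S=0
  [1] read 0x3B idx=24: raw=0x3D007 flags P=1 W=1 U=1 S=0
  [2] read 0x3D idx=13: raw=0x40007 flags P=1 W=1 U=1 S=0
  → PA=0x40FDA  (3 entries read)
#1 VA=0x68141B1BC (r,kernel):
  [0] read 0x39 idx=26: raw=0x44007 flags P=1 W=1 U=1 S=0
  [1] read 0x44 idx=10: raw=0x47007 flags P=1 W=1 U=1 S=0
  [2] read 0x47 idx=27: raw=0x38000 flags P=0 W=0 U=0 S=0
  ✗ PAGE_NOT_PRESENT  [3 reads]
#2 VA=0x38120383D (r,user):
  [0] read 0x39 idx=14: raw=0x48007 flags P=1 W=1 U=1 S=0
  [1] read 0x48 idx=9: raw=0x49007 flags P=1 W=1 U=1 S=0
  [2] read 0x49 idx=3: raw=0x4B007 flags P=1 W=1 U=1 S=0
  → PA=0x4B83D  (3 entries read)
#3 VA=0x38120383D (r,kernel):
  TLB hit vpn=0x381203 → PA=0x4B83D
#4 VA=0xC3C02A88 (r,user):
  [0] read 0x39 idx=3: raw=0x4F007 flags P=1 W=1 U=1 S=0
  [1] read 0x4F idx=30: raw=0x52007 flags P=1 W=1 U=1 S=0
  [2] read 0x52 idx=2: raw=0x53007 flags P=1 W=1 U=1 S=0
  → PA=0x53A88  (3 entries read)

Entries read for #1: 3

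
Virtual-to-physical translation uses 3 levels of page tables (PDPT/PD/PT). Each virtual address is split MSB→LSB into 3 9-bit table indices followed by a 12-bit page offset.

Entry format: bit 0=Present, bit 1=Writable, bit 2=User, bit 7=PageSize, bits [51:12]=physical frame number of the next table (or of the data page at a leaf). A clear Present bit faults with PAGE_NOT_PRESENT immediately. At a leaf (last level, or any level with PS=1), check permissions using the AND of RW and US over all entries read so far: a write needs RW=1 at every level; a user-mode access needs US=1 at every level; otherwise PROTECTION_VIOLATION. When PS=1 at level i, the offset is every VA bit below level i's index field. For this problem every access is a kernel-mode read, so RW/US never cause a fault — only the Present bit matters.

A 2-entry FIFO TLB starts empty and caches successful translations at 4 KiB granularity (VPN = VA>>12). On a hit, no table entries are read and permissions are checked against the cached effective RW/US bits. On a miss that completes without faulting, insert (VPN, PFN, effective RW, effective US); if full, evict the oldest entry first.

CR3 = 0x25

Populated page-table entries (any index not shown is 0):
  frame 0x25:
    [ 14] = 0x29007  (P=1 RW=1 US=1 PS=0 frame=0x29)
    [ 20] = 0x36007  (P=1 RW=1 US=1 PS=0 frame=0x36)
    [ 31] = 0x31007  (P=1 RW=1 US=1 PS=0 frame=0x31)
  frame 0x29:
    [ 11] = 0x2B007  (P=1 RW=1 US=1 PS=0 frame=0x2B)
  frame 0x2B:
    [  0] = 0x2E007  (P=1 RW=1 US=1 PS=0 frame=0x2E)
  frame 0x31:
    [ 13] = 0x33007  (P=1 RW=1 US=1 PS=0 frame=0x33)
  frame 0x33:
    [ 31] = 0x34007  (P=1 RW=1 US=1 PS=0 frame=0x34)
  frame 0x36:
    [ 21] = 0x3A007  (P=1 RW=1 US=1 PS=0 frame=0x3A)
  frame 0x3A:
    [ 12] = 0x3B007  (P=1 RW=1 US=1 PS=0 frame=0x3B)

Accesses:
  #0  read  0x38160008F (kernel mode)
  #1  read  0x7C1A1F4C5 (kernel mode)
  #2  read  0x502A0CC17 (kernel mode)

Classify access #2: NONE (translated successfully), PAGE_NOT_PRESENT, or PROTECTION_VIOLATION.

Per-access translation:
#0 VA=0x38160008F (r,kernel):
  lvl0: tbl 0x25, slot 14 ⇒ 0x29007 (P1/RW1/US1/PS0)
  lvl1: tbl 0x29, slot 11 ⇒ 0x2B007 (P1/RW1/US1/PS0)
  lvl2: tbl 0x2B, slot 0 ⇒ 0x2E007 (P1/RW1/US1/PS0)
  ⇒ phys 0x2E08F  [3 reads]
#1 VA=0x7C1A1F4C5 (r,kernel):
  lvl0: tbl 0x25, slot 31 ⇒ 0x31007 (P1/RW1/US1/PS0)
  lvl1: tbl 0x31, slot 13 ⇒ 0x33007 (P1/RW1/US1/PS0)
  lvl2: tbl 0x33, slot 31 ⇒ 0x34007 (P1/RW1/US1/PS0)
  ⇒ phys 0x344C5  [3 reads]
#2 VA=0x502A0CC17 (r,kernel):
  lvl0: tbl 0x25, slot 20 ⇒ 0x36007 (P1/RW1/US1/PS0)
  lvl1: tbl 0x36, slot 21 ⇒ 0x3A007 (P1/RW1/US1/PS0)
  lvl2: tbl 0x3A, slot 12 ⇒ 0x3B007 (P1/RW1/US1/PS0)
  ⇒ phys 0x3BC17  [3 reads]

Access #2 fault: NONE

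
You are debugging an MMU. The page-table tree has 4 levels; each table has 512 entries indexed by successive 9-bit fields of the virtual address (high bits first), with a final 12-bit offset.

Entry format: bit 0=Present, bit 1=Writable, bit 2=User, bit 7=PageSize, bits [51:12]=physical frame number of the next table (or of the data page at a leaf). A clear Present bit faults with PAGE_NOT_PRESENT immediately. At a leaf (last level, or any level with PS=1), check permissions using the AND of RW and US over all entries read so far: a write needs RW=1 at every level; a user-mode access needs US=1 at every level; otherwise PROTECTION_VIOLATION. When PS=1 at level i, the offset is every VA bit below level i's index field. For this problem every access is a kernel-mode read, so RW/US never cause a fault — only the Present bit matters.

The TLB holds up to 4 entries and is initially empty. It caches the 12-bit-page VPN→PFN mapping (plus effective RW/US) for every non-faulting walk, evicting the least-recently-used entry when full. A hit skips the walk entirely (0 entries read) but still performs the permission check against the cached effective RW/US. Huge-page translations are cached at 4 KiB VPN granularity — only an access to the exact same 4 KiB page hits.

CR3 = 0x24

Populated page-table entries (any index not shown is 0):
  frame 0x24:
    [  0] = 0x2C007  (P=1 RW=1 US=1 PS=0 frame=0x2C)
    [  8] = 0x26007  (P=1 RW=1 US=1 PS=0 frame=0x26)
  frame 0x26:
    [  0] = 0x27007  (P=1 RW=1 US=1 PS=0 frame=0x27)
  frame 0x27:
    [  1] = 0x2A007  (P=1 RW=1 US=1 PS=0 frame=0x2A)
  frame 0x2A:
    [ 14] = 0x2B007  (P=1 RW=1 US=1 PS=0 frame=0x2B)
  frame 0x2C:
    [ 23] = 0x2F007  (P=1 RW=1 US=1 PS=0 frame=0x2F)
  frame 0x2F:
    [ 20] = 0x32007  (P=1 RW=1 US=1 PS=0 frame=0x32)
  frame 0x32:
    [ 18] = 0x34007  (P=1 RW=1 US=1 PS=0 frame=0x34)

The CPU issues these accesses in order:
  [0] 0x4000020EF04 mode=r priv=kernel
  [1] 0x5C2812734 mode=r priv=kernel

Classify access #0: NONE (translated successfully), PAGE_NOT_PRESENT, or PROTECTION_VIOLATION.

Walk each access:
#0 VA=0x4000020EF04 (r,kernel):
  lvl0: tbl 0x24, slot 8 ⇒ 0x26007 (P1/RW1/US1/PS0)
  lvl1: tbl 0x26, slot 0 ⇒ 0x27007 (P1/RW1/US1/PS0)
  lvl2: tbl 0x27, slot 1 ⇒ 0x2A007 (P1/RW1/US1/PS0)
  lvl3: tbl 0x2A, slot 14 ⇒ 0x2B007 (P1/RW1/US1/PS0)
  → PA=0x2BF04  (4 entries read)
#1 VA=0x5C2812734 (r,kernel):
  lvl0: tbl 0x24, slot 0 ⇒ 0x2C007 (P1/RW1/US1/PS0)
  lvl1: tbl 0x2C, slot 23 ⇒ 0x2F007 (P1/RW1/US1/PS0)
  lvl2: tbl 0x2F, slot 20 ⇒ 0x32007 (P1/RW1/US1/PS0)
  lvl3: tbl 0x32, slot 18 ⇒ 0x34007 (P1/RW1/US1/PS0)
  → PA=0x34734  (4 entries read)

Access #0 fault: NONE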